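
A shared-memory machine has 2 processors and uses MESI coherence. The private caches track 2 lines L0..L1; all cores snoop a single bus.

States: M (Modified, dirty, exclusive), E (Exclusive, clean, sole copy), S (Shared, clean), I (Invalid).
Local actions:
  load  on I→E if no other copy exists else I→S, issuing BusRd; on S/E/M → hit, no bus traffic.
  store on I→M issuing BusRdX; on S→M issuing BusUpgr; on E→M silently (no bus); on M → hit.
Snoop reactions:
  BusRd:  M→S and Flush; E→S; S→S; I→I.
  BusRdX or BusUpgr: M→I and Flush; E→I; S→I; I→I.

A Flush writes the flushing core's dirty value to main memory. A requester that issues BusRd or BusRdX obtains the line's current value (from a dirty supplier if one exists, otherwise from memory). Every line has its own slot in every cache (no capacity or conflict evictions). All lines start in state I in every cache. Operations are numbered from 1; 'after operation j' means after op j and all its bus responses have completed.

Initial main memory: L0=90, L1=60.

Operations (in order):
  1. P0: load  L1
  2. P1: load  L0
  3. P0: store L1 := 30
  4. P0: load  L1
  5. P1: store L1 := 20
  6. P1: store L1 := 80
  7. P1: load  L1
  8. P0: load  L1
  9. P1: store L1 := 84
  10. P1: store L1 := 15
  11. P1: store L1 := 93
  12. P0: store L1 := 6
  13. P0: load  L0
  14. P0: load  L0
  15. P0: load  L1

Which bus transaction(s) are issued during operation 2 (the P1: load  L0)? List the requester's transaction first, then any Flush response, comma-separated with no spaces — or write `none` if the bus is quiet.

bus = BusRd

[1] P0: load  L1 | P0:E(60), P1:I | bus: BusRd
[2] P1: load  L0 | P0:I, P1:E(90) | bus: BusRd
[3] P0: store L1 := 30 | P0:M(30), P1:I | bus: none
[4] P0: load  L1 | P0:M(30), P1:I | bus: none
[5] P1: store L1 := 20 | P0:I, P1:M(20) | bus: BusRdX,Flush
[6] P1: store L1 := 80 | P0:I, P1:M(80) | bus: none
[7] P1: load  L1 | P0:I, P1:M(80) | bus: none
[8] P0: load  L1 | P0:S(80), P1:S(80) | bus: BusRd,Flush
[9] P1: store L1 := 84 | P0:I, P1:M(84) | bus: BusUpgr
[10] P1: store L1 := 15 | P0:I, P1:M(15) | bus: none
[11] P1: store L1 := 93 | P0:I, P1:M(93) | bus: none
[12] P0: store L1 := 6 | P0:M(6), P1:I | bus: BusRdX,Flush
[13] P0: load  L0 | P0:S(90), P1:S(90) | bus: BusRd
[14] P0: load  L0 | P0:S(90), P1:S(90) | bus: none
[15] P0: load  L1 | P0:M(6), P1:I | bus: none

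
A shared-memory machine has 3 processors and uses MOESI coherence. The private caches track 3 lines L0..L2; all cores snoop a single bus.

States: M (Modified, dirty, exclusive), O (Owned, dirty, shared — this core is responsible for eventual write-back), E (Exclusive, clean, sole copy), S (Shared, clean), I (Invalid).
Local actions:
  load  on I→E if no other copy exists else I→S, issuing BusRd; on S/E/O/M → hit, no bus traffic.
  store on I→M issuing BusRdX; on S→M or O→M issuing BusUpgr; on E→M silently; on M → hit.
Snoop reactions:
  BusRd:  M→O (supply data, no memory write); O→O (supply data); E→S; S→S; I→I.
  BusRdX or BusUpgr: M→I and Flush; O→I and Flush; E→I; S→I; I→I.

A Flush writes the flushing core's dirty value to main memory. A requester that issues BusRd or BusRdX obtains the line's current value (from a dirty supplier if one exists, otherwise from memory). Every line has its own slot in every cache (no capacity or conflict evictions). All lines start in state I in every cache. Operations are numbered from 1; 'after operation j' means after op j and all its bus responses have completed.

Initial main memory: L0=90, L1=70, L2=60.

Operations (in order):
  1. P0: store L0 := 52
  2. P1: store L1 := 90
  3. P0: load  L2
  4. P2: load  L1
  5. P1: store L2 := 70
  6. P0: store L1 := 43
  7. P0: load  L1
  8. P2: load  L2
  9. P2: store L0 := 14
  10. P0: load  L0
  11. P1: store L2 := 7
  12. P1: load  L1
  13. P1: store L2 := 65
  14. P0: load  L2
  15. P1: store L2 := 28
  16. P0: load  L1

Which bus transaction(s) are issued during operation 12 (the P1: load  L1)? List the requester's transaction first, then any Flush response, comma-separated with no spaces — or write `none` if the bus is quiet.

  op1 P0: store L0 := 52 → M/I/I on L0; bus BusRdX; mem=90
  op2 P1: store L1 := 90 → I/M/I on L1; bus BusRdX; mem=70
  op3 P0: load  L2 → E/I/I on L2; bus BusRd; mem=60
  op4 P2: load  L1 → I/O/S on L1; bus BusRd; mem=70
  op5 P1: store L2 := 70 → I/M/I on L2; bus BusRdX; mem=60
  op6 P0: store L1 := 43 → M/I/I on L1; bus BusRdX Flush; mem=90
  op7 P0: load  L1 → M/I/I on L1; bus (none); mem=90
  op8 P2: load  L2 → I/O/S on L2; bus BusRd; mem=60
  op9 P2: store L0 := 14 → I/I/M on L0; bus BusRdX Flush; mem=52
  op10 P0: load  L0 → S/I/O on L0; bus BusRd; mem=52
  op11 P1: store L2 := 7 → I/M/I on L2; bus BusUpgr; mem=60
  op12 P1: load  L1 → O/S/I on L1; bus BusRd; mem=90
  op13 P1: store L2 := 65 → I/M/I on L2; bus (none); mem=60
  op14 P0: load  L2 → S/O/I on L2; bus BusRd; mem=60
  op15 P1: store L2 := 28 → I/M/I on L2; bus BusUpgr; mem=60
  op16 P0: load  L1 → O/S/I on L1; bus (none); mem=90

bus = BusRd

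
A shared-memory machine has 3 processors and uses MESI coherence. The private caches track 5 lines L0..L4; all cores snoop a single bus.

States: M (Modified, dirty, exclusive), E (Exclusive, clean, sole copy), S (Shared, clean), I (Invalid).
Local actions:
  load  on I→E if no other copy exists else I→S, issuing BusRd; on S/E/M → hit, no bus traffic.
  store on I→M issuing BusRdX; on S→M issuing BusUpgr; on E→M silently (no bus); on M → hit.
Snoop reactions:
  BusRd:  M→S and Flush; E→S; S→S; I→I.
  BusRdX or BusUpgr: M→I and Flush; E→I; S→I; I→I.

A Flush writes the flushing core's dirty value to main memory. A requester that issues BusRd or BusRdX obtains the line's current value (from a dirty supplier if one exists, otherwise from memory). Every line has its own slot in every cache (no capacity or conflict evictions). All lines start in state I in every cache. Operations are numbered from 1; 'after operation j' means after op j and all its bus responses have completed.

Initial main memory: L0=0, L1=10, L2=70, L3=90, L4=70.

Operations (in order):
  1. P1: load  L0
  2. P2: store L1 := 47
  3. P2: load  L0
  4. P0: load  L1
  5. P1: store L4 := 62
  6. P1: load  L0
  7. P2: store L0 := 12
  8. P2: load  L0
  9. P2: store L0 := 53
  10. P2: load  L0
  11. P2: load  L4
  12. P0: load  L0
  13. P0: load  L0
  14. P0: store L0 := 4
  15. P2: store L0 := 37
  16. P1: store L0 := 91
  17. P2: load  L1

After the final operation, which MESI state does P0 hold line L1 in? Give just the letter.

state = S

1. P1: load  L0  bus=[BusRd]  L0: P0=I P1=E P2=I  mem[L0]=0
2. P2: store L1 := 47  bus=[BusRdX]  L1: P0=I P1=I P2=M  mem[L1]=10
3. P2: load  L0  bus=[BusRd]  L0: P0=I P1=S P2=S  mem[L0]=0
4. P0: load  L1  bus=[BusRd,Flush]  L1: P0=S P1=I P2=S  mem[L1]=47
5. P1: store L4 := 62  bus=[BusRdX]  L4: P0=I P1=M P2=I  mem[L4]=70
6. P1: load  L0  bus=[-]  L0: P0=I P1=S P2=S  mem[L0]=0
7. P2: store L0 := 12  bus=[BusUpgr]  L0: P0=I P1=I P2=M  mem[L0]=0
8. P2: load  L0  bus=[-]  L0: P0=I P1=I P2=M  mem[L0]=0
9. P2: store L0 := 53  bus=[-]  L0: P0=I P1=I P2=M  mem[L0]=0
10. P2: load  L0  bus=[-]  L0: P0=I P1=I P2=M  mem[L0]=0
11. P2: load  L4  bus=[BusRd,Flush]  L4: P0=I P1=S P2=S  mem[L4]=62
12. P0: load  L0  bus=[BusRd,Flush]  L0: P0=S P1=I P2=S  mem[L0]=53
13. P0: load  L0  bus=[-]  L0: P0=S P1=I P2=S  mem[L0]=53
14. P0: store L0 := 4  bus=[BusUpgr]  L0: P0=M P1=I P2=I  mem[L0]=53
15. P2: store L0 := 37  bus=[BusRdX,Flush]  L0: P0=I P1=I P2=M  mem[L0]=4
16. P1: store L0 := 91  bus=[BusRdX,Flush]  L0: P0=I P1=M P2=I  mem[L0]=37
17. P2: load  L1  bus=[-]  L1: P0=S P1=I P2=S  mem[L1]=47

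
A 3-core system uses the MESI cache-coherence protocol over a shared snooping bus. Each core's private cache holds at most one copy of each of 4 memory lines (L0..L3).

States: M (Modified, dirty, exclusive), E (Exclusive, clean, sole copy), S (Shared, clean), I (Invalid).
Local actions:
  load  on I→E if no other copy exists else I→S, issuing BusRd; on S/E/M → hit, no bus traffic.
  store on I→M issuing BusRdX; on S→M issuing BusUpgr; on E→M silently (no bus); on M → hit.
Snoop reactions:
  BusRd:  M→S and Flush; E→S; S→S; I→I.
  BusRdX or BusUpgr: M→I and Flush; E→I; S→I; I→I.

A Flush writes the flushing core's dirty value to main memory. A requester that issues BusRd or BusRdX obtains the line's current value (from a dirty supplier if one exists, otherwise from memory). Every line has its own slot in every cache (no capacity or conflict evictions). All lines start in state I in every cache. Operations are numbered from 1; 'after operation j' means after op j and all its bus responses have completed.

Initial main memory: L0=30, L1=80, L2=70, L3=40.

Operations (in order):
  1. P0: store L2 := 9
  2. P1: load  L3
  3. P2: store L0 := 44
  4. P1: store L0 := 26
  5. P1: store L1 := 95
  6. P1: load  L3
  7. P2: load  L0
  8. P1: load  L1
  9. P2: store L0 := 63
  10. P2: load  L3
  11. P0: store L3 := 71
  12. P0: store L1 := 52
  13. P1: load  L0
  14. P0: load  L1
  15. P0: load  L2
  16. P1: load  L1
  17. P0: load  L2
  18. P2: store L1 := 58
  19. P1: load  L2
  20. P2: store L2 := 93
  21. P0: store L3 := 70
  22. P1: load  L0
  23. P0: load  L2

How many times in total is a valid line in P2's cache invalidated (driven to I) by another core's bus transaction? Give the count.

  op1 P0: store L2 := 9 → M/I/I on L2; bus BusRdX; mem=70
  op2 P1: load  L3 → I/E/I on L3; bus BusRd; mem=40
  op3 P2: store L0 := 44 → I/I/M on L0; bus BusRdX; mem=30
  op4 P1: store L0 := 26 → I/M/I on L0; bus BusRdX Flush; mem=44
  op5 P1: store L1 := 95 → I/M/I on L1; bus BusRdX; mem=80
  op6 P1: load  L3 → I/E/I on L3; bus (none); mem=40
  op7 P2: load  L0 → I/S/S on L0; bus BusRd Flush; mem=26
  op8 P1: load  L1 → I/M/I on L1; bus (none); mem=80
  op9 P2: store L0 := 63 → I/I/M on L0; bus BusUpgr; mem=26
  op10 P2: load  L3 → I/S/S on L3; bus BusRd; mem=40
  op11 P0: store L3 := 71 → M/I/I on L3; bus BusRdX; mem=40
  op12 P0: store L1 := 52 → M/I/I on L1; bus BusRdX Flush; mem=95
  op13 P1: load  L0 → I/S/S on L0; bus BusRd Flush; mem=63
  op14 P0: load  L1 → M/I/I on L1; bus (none); mem=95
  op15 P0: load  L2 → M/I/I on L2; bus (none); mem=70
  op16 P1: load  L1 → S/S/I on L1; bus BusRd Flush; mem=52
  op17 P0: load  L2 → M/I/I on L2; bus (none); mem=70
  op18 P2: store L1 := 58 → I/I/M on L1; bus BusRdX; mem=52
  op19 P1: load  L2 → S/S/I on L2; bus BusRd Flush; mem=9
  op20 P2: store L2 := 93 → I/I/M on L2; bus BusRdX; mem=9
  op21 P0: store L3 := 70 → M/I/I on L3; bus (none); mem=40
  op22 P1: load  L0 → I/S/S on L0; bus (none); mem=63
  op23 P0: load  L2 → S/I/S on L2; bus BusRd Flush; mem=93

invalidations = 2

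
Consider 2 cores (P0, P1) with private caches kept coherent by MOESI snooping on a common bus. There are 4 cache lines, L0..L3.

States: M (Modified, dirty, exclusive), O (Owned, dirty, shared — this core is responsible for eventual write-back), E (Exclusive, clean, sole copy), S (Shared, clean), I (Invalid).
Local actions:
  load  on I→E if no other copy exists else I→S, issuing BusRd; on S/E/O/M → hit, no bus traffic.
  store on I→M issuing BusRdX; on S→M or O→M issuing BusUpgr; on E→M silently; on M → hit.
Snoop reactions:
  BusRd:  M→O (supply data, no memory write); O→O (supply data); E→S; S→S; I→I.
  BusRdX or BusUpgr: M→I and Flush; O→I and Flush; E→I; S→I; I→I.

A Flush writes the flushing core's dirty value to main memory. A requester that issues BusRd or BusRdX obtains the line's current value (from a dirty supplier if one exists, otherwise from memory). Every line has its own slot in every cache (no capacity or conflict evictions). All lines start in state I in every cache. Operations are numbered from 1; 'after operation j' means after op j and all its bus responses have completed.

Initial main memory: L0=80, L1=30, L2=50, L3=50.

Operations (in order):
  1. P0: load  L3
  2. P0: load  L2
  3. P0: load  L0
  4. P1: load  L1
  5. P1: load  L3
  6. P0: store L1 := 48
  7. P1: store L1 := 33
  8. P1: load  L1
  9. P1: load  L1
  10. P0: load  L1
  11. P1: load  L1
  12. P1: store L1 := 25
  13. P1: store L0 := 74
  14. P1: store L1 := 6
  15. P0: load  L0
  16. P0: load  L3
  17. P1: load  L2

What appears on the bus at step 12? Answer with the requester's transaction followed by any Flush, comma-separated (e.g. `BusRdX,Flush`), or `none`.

bus = BusUpgr

step 1: P0: load  L3  ⟶  EI  (L3)  txn=BusRd  M[L3]=50
step 2: P0: load  L2  ⟶  EI  (L2)  txn=BusRd  M[L2]=50
step 3: P0: load  L0  ⟶  EI  (L0)  txn=BusRd  M[L0]=80
step 4: P1: load  L1  ⟶  IE  (L1)  txn=BusRd  M[L1]=30
step 5: P1: load  L3  ⟶  SS  (L3)  txn=BusRd  M[L3]=50
step 6: P0: store L1 := 48  ⟶  MI  (L1)  txn=BusRdX  M[L1]=30
step 7: P1: store L1 := 33  ⟶  IM  (L1)  txn=BusRdX+Flush  M[L1]=48
step 8: P1: load  L1  ⟶  IM  (L1)  txn=∅  M[L1]=48
step 9: P1: load  L1  ⟶  IM  (L1)  txn=∅  M[L1]=48
step 10: P0: load  L1  ⟶  SO  (L1)  txn=BusRd  M[L1]=48
step 11: P1: load  L1  ⟶  SO  (L1)  txn=∅  M[L1]=48
step 12: P1: store L1 := 25  ⟶  IM  (L1)  txn=BusUpgr  M[L1]=48
step 13: P1: store L0 := 74  ⟶  IM  (L0)  txn=BusRdX  M[L0]=80
step 14: P1: store L1 := 6  ⟶  IM  (L1)  txn=∅  M[L1]=48
step 15: P0: load  L0  ⟶  SO  (L0)  txn=BusRd  M[L0]=80
step 16: P0: load  L3  ⟶  SS  (L3)  txn=∅  M[L3]=50
step 17: P1: load  L2  ⟶  SS  (L2)  txn=BusRd  M[L2]=50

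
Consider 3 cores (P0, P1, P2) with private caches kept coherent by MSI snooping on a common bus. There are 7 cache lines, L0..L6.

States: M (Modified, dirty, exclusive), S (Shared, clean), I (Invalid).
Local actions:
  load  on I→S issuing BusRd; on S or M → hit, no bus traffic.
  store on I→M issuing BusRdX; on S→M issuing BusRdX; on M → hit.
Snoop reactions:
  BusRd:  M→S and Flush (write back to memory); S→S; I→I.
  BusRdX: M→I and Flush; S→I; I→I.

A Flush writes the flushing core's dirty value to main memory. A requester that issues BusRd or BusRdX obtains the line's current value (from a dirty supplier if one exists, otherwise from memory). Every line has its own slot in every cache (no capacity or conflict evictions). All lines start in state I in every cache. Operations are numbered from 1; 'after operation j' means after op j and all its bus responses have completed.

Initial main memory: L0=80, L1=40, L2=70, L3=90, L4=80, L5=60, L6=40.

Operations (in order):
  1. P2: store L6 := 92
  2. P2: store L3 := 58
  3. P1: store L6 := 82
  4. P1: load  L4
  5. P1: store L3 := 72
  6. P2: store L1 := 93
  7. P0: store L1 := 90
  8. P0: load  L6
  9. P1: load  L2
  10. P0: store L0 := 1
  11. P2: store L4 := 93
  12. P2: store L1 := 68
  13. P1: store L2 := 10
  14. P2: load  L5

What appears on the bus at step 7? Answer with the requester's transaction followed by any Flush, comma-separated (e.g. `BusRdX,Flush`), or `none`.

[1] P2: store L6 := 92 | P0:I, P1:I, P2:M(92) | bus: BusRdX
[2] P2: store L3 := 58 | P0:I, P1:I, P2:M(58) | bus: BusRdX
[3] P1: store L6 := 82 | P0:I, P1:M(82), P2:I | bus: BusRdX,Flush
[4] P1: load  L4 | P0:I, P1:S(80), P2:I | bus: BusRd
[5] P1: store L3 := 72 | P0:I, P1:M(72), P2:I | bus: BusRdX,Flush
[6] P2: store L1 := 93 | P0:I, P1:I, P2:M(93) | bus: BusRdX
[7] P0: store L1 := 90 | P0:M(90), P1:I, P2:I | bus: BusRdX,Flush
[8] P0: load  L6 | P0:S(82), P1:S(82), P2:I | bus: BusRd,Flush
[9] P1: load  L2 | P0:I, P1:S(70), P2:I | bus: BusRd
[10] P0: store L0 := 1 | P0:M(1), P1:I, P2:I | bus: BusRdX
[11] P2: store L4 := 93 | P0:I, P1:I, P2:M(93) | bus: BusRdX
[12] P2: store L1 := 68 | P0:I, P1:I, P2:M(68) | bus: BusRdX,Flush
[13] P1: store L2 := 10 | P0:I, P1:M(10), P2:I | bus: BusRdX
[14] P2: load  L5 | P0:I, P1:I, P2:S(60) | bus: BusRd

bus = BusRdX,Flush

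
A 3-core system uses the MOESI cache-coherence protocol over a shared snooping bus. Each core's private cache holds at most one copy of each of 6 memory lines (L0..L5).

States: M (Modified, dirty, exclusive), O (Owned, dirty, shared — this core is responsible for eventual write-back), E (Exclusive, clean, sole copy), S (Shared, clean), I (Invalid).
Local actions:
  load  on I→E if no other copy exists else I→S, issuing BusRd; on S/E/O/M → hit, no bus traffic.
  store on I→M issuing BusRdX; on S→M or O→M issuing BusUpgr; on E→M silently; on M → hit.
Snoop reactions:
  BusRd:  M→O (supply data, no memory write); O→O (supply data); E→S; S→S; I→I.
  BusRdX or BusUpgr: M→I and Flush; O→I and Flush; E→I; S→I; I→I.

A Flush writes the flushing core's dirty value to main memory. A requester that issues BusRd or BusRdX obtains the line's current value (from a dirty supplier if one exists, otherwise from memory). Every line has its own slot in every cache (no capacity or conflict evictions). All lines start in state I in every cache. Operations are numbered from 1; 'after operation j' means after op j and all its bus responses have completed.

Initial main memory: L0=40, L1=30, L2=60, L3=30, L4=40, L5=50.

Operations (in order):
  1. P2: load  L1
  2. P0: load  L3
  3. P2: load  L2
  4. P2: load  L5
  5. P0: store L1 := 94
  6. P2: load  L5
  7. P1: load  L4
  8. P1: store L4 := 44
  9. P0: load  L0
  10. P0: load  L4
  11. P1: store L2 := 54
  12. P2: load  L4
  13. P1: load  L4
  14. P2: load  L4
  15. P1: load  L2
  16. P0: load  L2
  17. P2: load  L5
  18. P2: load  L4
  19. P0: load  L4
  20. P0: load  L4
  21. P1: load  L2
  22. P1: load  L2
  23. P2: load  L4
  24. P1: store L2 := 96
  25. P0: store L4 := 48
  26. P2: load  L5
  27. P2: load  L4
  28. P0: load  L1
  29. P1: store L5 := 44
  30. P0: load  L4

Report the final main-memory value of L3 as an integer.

memory[L3] = 30

  op1 P2: load  L1 → I/I/E on L1; bus BusRd; mem=30
  op2 P0: load  L3 → E/I/I on L3; bus BusRd; mem=30
  op3 P2: load  L2 → I/I/E on L2; bus BusRd; mem=60
  op4 P2: load  L5 → I/I/E on L5; bus BusRd; mem=50
  op5 P0: store L1 := 94 → M/I/I on L1; bus BusRdX; mem=30
  op6 P2: load  L5 → I/I/E on L5; bus (none); mem=50
  op7 P1: load  L4 → I/E/I on L4; bus BusRd; mem=40
  op8 P1: store L4 := 44 → I/M/I on L4; bus (none); mem=40
  op9 P0: load  L0 → E/I/I on L0; bus BusRd; mem=40
  op10 P0: load  L4 → S/O/I on L4; bus BusRd; mem=40
  op11 P1: store L2 := 54 → I/M/I on L2; bus BusRdX; mem=60
  op12 P2: load  L4 → S/O/S on L4; bus BusRd; mem=40
  op13 P1: load  L4 → S/O/S on L4; bus (none); mem=40
  op14 P2: load  L4 → S/O/S on L4; bus (none); mem=40
  op15 P1: load  L2 → I/M/I on L2; bus (none); mem=60
  op16 P0: load  L2 → S/O/I on L2; bus BusRd; mem=60
  op17 P2: load  L5 → I/I/E on L5; bus (none); mem=50
  op18 P2: load  L4 → S/O/S on L4; bus (none); mem=40
  op19 P0: load  L4 → S/O/S on L4; bus (none); mem=40
  op20 P0: load  L4 → S/O/S on L4; bus (none); mem=40
  op21 P1: load  L2 → S/O/I on L2; bus (none); mem=60
  op22 P1: load  L2 → S/O/I on L2; bus (none); mem=60
  op23 P2: load  L4 → S/O/S on L4; bus (none); mem=40
  op24 P1: store L2 := 96 → I/M/I on L2; bus BusUpgr; mem=60
  op25 P0: store L4 := 48 → M/I/I on L4; bus BusUpgr Flush; mem=44
  op26 P2: load  L5 → I/I/E on L5; bus (none); mem=50
  op27 P2: load  L4 → O/I/S on L4; bus BusRd; mem=44
  op28 P0: load  L1 → M/I/I on L1; bus (none); mem=30
  op29 P1: store L5 := 44 → I/M/I on L5; bus BusRdX; mem=50
  op30 P0: load  L4 → O/I/S on L4; bus (none); mem=44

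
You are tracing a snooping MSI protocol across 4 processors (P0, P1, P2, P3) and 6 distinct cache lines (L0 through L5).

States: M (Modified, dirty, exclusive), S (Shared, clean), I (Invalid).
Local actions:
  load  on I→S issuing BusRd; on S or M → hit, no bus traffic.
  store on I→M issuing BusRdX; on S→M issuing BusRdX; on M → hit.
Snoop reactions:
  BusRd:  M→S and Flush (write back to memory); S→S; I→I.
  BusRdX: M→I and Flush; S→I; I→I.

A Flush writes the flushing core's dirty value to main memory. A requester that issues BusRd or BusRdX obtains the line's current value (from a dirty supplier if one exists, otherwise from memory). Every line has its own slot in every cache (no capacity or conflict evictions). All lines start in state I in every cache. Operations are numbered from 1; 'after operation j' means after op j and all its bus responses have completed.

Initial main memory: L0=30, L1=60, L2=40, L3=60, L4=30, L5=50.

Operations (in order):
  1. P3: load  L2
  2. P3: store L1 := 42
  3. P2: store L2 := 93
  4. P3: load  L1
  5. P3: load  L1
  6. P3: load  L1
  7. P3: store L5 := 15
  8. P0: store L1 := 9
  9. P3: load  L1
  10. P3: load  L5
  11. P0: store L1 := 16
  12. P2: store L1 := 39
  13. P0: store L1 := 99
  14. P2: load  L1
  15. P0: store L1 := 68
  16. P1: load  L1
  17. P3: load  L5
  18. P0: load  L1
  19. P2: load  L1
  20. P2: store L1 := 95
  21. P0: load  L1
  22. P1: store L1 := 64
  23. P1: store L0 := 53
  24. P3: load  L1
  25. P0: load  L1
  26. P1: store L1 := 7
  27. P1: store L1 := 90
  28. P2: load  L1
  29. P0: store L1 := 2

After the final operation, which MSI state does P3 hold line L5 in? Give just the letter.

step 1: P3: load  L2  ⟶  IIIS  (L2)  txn=BusRd  M[L2]=40
step 2: P3: store L1 := 42  ⟶  IIIM  (L1)  txn=BusRdX  M[L1]=60
step 3: P2: store L2 := 93  ⟶  IIMI  (L2)  txn=BusRdX  M[L2]=40
step 4: P3: load  L1  ⟶  IIIM  (L1)  txn=∅  M[L1]=60
step 5: P3: load  L1  ⟶  IIIM  (L1)  txn=∅  M[L1]=60
step 6: P3: load  L1  ⟶  IIIM  (L1)  txn=∅  M[L1]=60
step 7: P3: store L5 := 15  ⟶  IIIM  (L5)  txn=BusRdX  M[L5]=50
step 8: P0: store L1 := 9  ⟶  MIII  (L1)  txn=BusRdX+Flush  M[L1]=42
step 9: P3: load  L1  ⟶  SIIS  (L1)  txn=BusRd+Flush  M[L1]=9
step 10: P3: load  L5  ⟶  IIIM  (L5)  txn=∅  M[L5]=50
step 11: P0: store L1 := 16  ⟶  MIII  (L1)  txn=BusRdX  M[L1]=9
step 12: P2: store L1 := 39  ⟶  IIMI  (L1)  txn=BusRdX+Flush  M[L1]=16
step 13: P0: store L1 := 99  ⟶  MIII  (L1)  txn=BusRdX+Flush  M[L1]=39
step 14: P2: load  L1  ⟶  SISI  (L1)  txn=BusRd+Flush  M[L1]=99
step 15: P0: store L1 := 68  ⟶  MIII  (L1)  txn=BusRdX  M[L1]=99
step 16: P1: load  L1  ⟶  SSII  (L1)  txn=BusRd+Flush  M[L1]=68
step 17: P3: load  L5  ⟶  IIIM  (L5)  txn=∅  M[L5]=50
step 18: P0: load  L1  ⟶  SSII  (L1)  txn=∅  M[L1]=68
step 19: P2: load  L1  ⟶  SSSI  (L1)  txn=BusRd  M[L1]=68
step 20: P2: store L1 := 95  ⟶  IIMI  (L1)  txn=BusRdX  M[L1]=68
step 21: P0: load  L1  ⟶  SISI  (L1)  txn=BusRd+Flush  M[L1]=95
step 22: P1: store L1 := 64  ⟶  IMII  (L1)  txn=BusRdX  M[L1]=95
step 23: P1: store L0 := 53  ⟶  IMII  (L0)  txn=BusRdX  M[L0]=30
step 24: P3: load  L1  ⟶  ISIS  (L1)  txn=BusRd+Flush  M[L1]=64
step 25: P0: load  L1  ⟶  SSIS  (L1)  txn=BusRd  M[L1]=64
step 26: P1: store L1 := 7  ⟶  IMII  (L1)  txn=BusRdX  M[L1]=64
step 27: P1: store L1 := 90  ⟶  IMII  (L1)  txn=∅  M[L1]=64
step 28: P2: load  L1  ⟶  ISSI  (L1)  txn=BusRd+Flush  M[L1]=90
step 29: P0: store L1 := 2  ⟶  MIII  (L1)  txn=BusRdX  M[L1]=90

state = M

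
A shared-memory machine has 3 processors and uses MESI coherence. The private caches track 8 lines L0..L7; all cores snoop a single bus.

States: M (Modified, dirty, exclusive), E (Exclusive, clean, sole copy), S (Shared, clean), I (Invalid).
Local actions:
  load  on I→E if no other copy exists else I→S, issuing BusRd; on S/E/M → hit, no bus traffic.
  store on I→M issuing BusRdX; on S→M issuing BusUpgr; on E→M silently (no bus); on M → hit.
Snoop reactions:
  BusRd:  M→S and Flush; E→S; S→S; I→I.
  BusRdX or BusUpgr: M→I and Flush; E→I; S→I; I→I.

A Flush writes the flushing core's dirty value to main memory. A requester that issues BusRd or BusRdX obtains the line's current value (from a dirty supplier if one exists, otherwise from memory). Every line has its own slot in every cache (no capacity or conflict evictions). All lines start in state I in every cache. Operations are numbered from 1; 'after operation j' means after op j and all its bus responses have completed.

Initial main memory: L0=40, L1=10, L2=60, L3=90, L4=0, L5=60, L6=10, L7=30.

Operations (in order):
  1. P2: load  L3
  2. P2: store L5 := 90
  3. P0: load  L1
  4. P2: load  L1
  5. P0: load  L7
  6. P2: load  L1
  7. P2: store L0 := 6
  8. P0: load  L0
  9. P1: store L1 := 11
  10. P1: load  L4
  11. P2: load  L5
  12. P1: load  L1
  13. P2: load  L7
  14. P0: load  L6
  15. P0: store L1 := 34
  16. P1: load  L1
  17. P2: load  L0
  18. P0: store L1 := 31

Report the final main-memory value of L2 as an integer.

memory[L2] = 60

step 1: P2: load  L3  ⟶  IIE  (L3)  txn=BusRd  M[L3]=90
step 2: P2: store L5 := 90  ⟶  IIM  (L5)  txn=BusRdX  M[L5]=60
step 3: P0: load  L1  ⟶  EII  (L1)  txn=BusRd  M[L1]=10
step 4: P2: load  L1  ⟶  SIS  (L1)  txn=BusRd  M[L1]=10
step 5: P0: load  L7  ⟶  EII  (L7)  txn=BusRd  M[L7]=30
step 6: P2: load  L1  ⟶  SIS  (L1)  txn=∅  M[L1]=10
step 7: P2: store L0 := 6  ⟶  IIM  (L0)  txn=BusRdX  M[L0]=40
step 8: P0: load  L0  ⟶  SIS  (L0)  txn=BusRd+Flush  M[L0]=6
step 9: P1: store L1 := 11  ⟶  IMI  (L1)  txn=BusRdX  M[L1]=10
step 10: P1: load  L4  ⟶  IEI  (L4)  txn=BusRd  M[L4]=0
step 11: P2: load  L5  ⟶  IIM  (L5)  txn=∅  M[L5]=60
step 12: P1: load  L1  ⟶  IMI  (L1)  txn=∅  M[L1]=10
step 13: P2: load  L7  ⟶  SIS  (L7)  txn=BusRd  M[L7]=30
step 14: P0: load  L6  ⟶  EII  (L6)  txn=BusRd  M[L6]=10
step 15: P0: store L1 := 34  ⟶  MII  (L1)  txn=BusRdX+Flush  M[L1]=11
step 16: P1: load  L1  ⟶  SSI  (L1)  txn=BusRd+Flush  M[L1]=34
step 17: P2: load  L0  ⟶  SIS  (L0)  txn=∅  M[L0]=6
step 18: P0: store L1 := 31  ⟶  MII  (L1)  txn=BusUpgr  M[L1]=34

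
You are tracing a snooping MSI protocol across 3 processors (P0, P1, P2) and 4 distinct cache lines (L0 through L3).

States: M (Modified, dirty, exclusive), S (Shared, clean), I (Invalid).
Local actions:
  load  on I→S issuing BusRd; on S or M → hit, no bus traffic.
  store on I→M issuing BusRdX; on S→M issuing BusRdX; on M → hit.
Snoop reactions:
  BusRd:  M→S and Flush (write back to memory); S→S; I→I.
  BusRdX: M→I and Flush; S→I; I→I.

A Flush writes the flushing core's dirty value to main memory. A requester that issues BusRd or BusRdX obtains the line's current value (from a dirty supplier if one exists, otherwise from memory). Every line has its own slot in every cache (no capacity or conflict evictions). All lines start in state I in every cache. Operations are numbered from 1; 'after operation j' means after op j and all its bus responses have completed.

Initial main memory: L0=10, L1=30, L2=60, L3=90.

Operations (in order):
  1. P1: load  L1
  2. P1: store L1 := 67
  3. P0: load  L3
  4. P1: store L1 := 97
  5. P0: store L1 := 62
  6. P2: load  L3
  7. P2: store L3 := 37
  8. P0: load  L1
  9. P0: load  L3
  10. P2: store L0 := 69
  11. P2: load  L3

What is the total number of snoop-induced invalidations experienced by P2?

invalidations = 0

1. P1: load  L1  bus=[BusRd]  L1: P0=I P1=S P2=I  mem[L1]=30
2. P1: store L1 := 67  bus=[BusRdX]  L1: P0=I P1=M P2=I  mem[L1]=30
3. P0: load  L3  bus=[BusRd]  L3: P0=S P1=I P2=I  mem[L3]=90
4. P1: store L1 := 97  bus=[-]  L1: P0=I P1=M P2=I  mem[L1]=30
5. P0: store L1 := 62  bus=[BusRdX,Flush]  L1: P0=M P1=I P2=I  mem[L1]=97
6. P2: load  L3  bus=[BusRd]  L3: P0=S P1=I P2=S  mem[L3]=90
7. P2: store L3 := 37  bus=[BusRdX]  L3: P0=I P1=I P2=M  mem[L3]=90
8. P0: load  L1  bus=[-]  L1: P0=M P1=I P2=I  mem[L1]=97
9. P0: load  L3  bus=[BusRd,Flush]  L3: P0=S P1=I P2=S  mem[L3]=37
10. P2: store L0 := 69  bus=[BusRdX]  L0: P0=I P1=I P2=M  mem[L0]=10
11. P2: load  L3  bus=[-]  L3: P0=S P1=I P2=S  mem[L3]=37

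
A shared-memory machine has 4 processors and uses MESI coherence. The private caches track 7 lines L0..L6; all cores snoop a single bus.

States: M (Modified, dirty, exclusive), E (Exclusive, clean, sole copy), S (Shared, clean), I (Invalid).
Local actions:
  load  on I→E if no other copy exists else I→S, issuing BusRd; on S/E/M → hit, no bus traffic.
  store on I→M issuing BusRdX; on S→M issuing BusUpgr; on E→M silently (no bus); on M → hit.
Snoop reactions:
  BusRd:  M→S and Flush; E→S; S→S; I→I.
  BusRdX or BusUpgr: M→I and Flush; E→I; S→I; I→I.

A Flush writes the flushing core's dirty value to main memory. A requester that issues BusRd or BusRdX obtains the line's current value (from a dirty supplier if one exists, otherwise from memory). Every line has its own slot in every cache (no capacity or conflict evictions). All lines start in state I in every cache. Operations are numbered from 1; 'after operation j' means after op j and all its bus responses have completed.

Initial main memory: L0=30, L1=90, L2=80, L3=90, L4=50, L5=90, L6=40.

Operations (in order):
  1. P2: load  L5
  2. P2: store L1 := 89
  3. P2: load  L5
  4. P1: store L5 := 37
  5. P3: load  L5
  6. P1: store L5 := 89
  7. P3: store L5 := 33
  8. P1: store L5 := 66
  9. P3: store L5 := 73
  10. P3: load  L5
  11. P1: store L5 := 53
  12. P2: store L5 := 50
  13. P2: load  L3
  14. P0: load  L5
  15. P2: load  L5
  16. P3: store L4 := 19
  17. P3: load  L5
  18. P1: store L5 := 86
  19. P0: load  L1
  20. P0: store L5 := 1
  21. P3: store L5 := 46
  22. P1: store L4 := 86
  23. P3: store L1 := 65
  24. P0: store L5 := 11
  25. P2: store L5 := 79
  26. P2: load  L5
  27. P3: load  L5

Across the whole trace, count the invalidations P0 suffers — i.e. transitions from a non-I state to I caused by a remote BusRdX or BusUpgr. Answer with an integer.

invalidations = 4

1. P2: load  L5  bus=[BusRd]  L5: P0=I P1=I P2=E P3=I  mem[L5]=90
2. P2: store L1 := 89  bus=[BusRdX]  L1: P0=I P1=I P2=M P3=I  mem[L1]=90
3. P2: load  L5  bus=[-]  L5: P0=I P1=I P2=E P3=I  mem[L5]=90
4. P1: store L5 := 37  bus=[BusRdX]  L5: P0=I P1=M P2=I P3=I  mem[L5]=90
5. P3: load  L5  bus=[BusRd,Flush]  L5: P0=I P1=S P2=I P3=S  mem[L5]=37
6. P1: store L5 := 89  bus=[BusUpgr]  L5: P0=I P1=M P2=I P3=I  mem[L5]=37
7. P3: store L5 := 33  bus=[BusRdX,Flush]  L5: P0=I P1=I P2=I P3=M  mem[L5]=89
8. P1: store L5 := 66  bus=[BusRdX,Flush]  L5: P0=I P1=M P2=I P3=I  mem[L5]=33
9. P3: store L5 := 73  bus=[BusRdX,Flush]  L5: P0=I P1=I P2=I P3=M  mem[L5]=66
10. P3: load  L5  bus=[-]  L5: P0=I P1=I P2=I P3=M  mem[L5]=66
11. P1: store L5 := 53  bus=[BusRdX,Flush]  L5: P0=I P1=M P2=I P3=I  mem[L5]=73
12. P2: store L5 := 50  bus=[BusRdX,Flush]  L5: P0=I P1=I P2=M P3=I  mem[L5]=53
13. P2: load  L3  bus=[BusRd]  L3: P0=I P1=I P2=E P3=I  mem[L3]=90
14. P0: load  L5  bus=[BusRd,Flush]  L5: P0=S P1=I P2=S P3=I  mem[L5]=50
15. P2: load  L5  bus=[-]  L5: P0=S P1=I P2=S P3=I  mem[L5]=50
16. P3: store L4 := 19  bus=[BusRdX]  L4: P0=I P1=I P2=I P3=M  mem[L4]=50
17. P3: load  L5  bus=[BusRd]  L5: P0=S P1=I P2=S P3=S  mem[L5]=50
18. P1: store L5 := 86  bus=[BusRdX]  L5: P0=I P1=M P2=I P3=I  mem[L5]=50
19. P0: load  L1  bus=[BusRd,Flush]  L1: P0=S P1=I P2=S P3=I  mem[L1]=89
20. P0: store L5 := 1  bus=[BusRdX,Flush]  L5: P0=M P1=I P2=I P3=I  mem[L5]=86
21. P3: store L5 := 46  bus=[BusRdX,Flush]  L5: P0=I P1=I P2=I P3=M  mem[L5]=1
22. P1: store L4 := 86  bus=[BusRdX,Flush]  L4: P0=I P1=M P2=I P3=I  mem[L4]=19
23. P3: store L1 := 65  bus=[BusRdX]  L1: P0=I P1=I P2=I P3=M  mem[L1]=89
24. P0: store L5 := 11  bus=[BusRdX,Flush]  L5: P0=M P1=I P2=I P3=I  mem[L5]=46
25. P2: store L5 := 79  bus=[BusRdX,Flush]  L5: P0=I P1=I P2=M P3=I  mem[L5]=11
26. P2: load  L5  bus=[-]  L5: P0=I P1=I P2=M P3=I  mem[L5]=11
27. P3: load  L5  bus=[BusRd,Flush]  L5: P0=I P1=I P2=S P3=S  mem[L5]=79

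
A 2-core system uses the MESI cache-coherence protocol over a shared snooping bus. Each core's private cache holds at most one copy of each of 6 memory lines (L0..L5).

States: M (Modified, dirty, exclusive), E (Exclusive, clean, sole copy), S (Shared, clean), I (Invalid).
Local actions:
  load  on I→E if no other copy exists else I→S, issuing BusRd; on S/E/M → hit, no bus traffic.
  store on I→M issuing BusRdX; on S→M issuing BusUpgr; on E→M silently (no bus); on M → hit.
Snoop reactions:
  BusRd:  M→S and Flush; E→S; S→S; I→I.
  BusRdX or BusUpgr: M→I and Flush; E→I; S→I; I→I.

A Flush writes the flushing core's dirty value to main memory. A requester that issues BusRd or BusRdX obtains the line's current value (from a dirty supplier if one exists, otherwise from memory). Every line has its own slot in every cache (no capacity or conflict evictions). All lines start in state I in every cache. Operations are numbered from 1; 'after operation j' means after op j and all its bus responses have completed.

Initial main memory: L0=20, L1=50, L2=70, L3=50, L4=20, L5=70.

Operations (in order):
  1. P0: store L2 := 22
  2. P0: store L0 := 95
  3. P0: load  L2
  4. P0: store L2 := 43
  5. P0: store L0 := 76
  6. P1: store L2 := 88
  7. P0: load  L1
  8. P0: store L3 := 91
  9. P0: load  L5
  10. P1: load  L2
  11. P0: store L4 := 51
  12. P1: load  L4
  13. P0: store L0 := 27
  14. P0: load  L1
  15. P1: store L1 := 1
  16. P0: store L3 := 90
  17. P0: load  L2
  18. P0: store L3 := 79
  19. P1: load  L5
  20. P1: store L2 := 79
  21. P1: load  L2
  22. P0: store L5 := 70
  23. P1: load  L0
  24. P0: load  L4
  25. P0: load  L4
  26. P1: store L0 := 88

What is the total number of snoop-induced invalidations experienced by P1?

invalidations = 1

1. P0: store L2 := 22  bus=[BusRdX]  L2: P0=M P1=I  mem[L2]=70
2. P0: store L0 := 95  bus=[BusRdX]  L0: P0=M P1=I  mem[L0]=20
3. P0: load  L2  bus=[-]  L2: P0=M P1=I  mem[L2]=70
4. P0: store L2 := 43  bus=[-]  L2: P0=M P1=I  mem[L2]=70
5. P0: store L0 := 76  bus=[-]  L0: P0=M P1=I  mem[L0]=20
6. P1: store L2 := 88  bus=[BusRdX,Flush]  L2: P0=I P1=M  mem[L2]=43
7. P0: load  L1  bus=[BusRd]  L1: P0=E P1=I  mem[L1]=50
8. P0: store L3 := 91  bus=[BusRdX]  L3: P0=M P1=I  mem[L3]=50
9. P0: load  L5  bus=[BusRd]  L5: P0=E P1=I  mem[L5]=70
10. P1: load  L2  bus=[-]  L2: P0=I P1=M  mem[L2]=43
11. P0: store L4 := 51  bus=[BusRdX]  L4: P0=M P1=I  mem[L4]=20
12. P1: load  L4  bus=[BusRd,Flush]  L4: P0=S P1=S  mem[L4]=51
13. P0: store L0 := 27  bus=[-]  L0: P0=M P1=I  mem[L0]=20
14. P0: load  L1  bus=[-]  L1: P0=E P1=I  mem[L1]=50
15. P1: store L1 := 1  bus=[BusRdX]  L1: P0=I P1=M  mem[L1]=50
16. P0: store L3 := 90  bus=[-]  L3: P0=M P1=I  mem[L3]=50
17. P0: load  L2  bus=[BusRd,Flush]  L2: P0=S P1=S  mem[L2]=88
18. P0: store L3 := 79  bus=[-]  L3: P0=M P1=I  mem[L3]=50
19. P1: load  L5  bus=[BusRd]  L5: P0=S P1=S  mem[L5]=70
20. P1: store L2 := 79  bus=[BusUpgr]  L2: P0=I P1=M  mem[L2]=88
21. P1: load  L2  bus=[-]  L2: P0=I P1=M  mem[L2]=88
22. P0: store L5 := 70  bus=[BusUpgr]  L5: P0=M P1=I  mem[L5]=70
23. P1: load  L0  bus=[BusRd,Flush]  L0: P0=S P1=S  mem[L0]=27
24. P0: load  L4  bus=[-]  L4: P0=S P1=S  mem[L4]=51
25. P0: load  L4  bus=[-]  L4: P0=S P1=S  mem[L4]=51
26. P1: store L0 := 88  bus=[BusUpgr]  L0: P0=I P1=M  mem[L0]=27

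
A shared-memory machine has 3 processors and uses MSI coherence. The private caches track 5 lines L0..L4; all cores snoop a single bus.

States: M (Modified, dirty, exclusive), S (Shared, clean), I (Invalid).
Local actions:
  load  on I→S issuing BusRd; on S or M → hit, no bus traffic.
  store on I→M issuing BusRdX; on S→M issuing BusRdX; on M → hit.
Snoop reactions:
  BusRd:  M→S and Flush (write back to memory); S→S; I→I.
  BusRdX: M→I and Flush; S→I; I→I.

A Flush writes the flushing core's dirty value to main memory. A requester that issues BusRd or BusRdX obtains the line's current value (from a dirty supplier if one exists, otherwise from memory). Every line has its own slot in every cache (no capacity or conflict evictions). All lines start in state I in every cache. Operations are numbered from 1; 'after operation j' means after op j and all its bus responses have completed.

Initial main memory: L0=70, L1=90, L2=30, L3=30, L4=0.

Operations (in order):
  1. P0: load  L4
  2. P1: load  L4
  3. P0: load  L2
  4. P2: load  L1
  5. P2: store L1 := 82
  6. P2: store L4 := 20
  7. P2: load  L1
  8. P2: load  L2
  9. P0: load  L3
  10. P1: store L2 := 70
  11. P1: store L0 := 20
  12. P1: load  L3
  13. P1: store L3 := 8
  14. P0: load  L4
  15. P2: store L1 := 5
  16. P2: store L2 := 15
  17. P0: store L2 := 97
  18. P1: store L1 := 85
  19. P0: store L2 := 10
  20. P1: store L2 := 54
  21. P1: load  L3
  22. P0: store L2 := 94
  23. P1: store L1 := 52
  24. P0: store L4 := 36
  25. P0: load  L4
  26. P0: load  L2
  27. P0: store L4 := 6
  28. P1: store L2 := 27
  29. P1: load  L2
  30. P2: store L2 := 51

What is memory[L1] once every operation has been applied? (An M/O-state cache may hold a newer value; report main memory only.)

memory[L1] = 5

step 1: P0: load  L4  ⟶  SII  (L4)  txn=BusRd  M[L4]=0
step 2: P1: load  L4  ⟶  SSI  (L4)  txn=BusRd  M[L4]=0
step 3: P0: load  L2  ⟶  SII  (L2)  txn=BusRd  M[L2]=30
step 4: P2: load  L1  ⟶  IIS  (L1)  txn=BusRd  M[L1]=90
step 5: P2: store L1 := 82  ⟶  IIM  (L1)  txn=BusRdX  M[L1]=90
step 6: P2: store L4 := 20  ⟶  IIM  (L4)  txn=BusRdX  M[L4]=0
step 7: P2: load  L1  ⟶  IIM  (L1)  txn=∅  M[L1]=90
step 8: P2: load  L2  ⟶  SIS  (L2)  txn=BusRd  M[L2]=30
step 9: P0: load  L3  ⟶  SII  (L3)  txn=BusRd  M[L3]=30
step 10: P1: store L2 := 70  ⟶  IMI  (L2)  txn=BusRdX  M[L2]=30
step 11: P1: store L0 := 20  ⟶  IMI  (L0)  txn=BusRdX  M[L0]=70
step 12: P1: load  L3  ⟶  SSI  (L3)  txn=BusRd  M[L3]=30
step 13: P1: store L3 := 8  ⟶  IMI  (L3)  txn=BusRdX  M[L3]=30
step 14: P0: load  L4  ⟶  SIS  (L4)  txn=BusRd+Flush  M[L4]=20
step 15: P2: store L1 := 5  ⟶  IIM  (L1)  txn=∅  M[L1]=90
step 16: P2: store L2 := 15  ⟶  IIM  (L2)  txn=BusRdX+Flush  M[L2]=70
step 17: P0: store L2 := 97  ⟶  MII  (L2)  txn=BusRdX+Flush  M[L2]=15
step 18: P1: store L1 := 85  ⟶  IMI  (L1)  txn=BusRdX+Flush  M[L1]=5
step 19: P0: store L2 := 10  ⟶  MII  (L2)  txn=∅  M[L2]=15
step 20: P1: store L2 := 54  ⟶  IMI  (L2)  txn=BusRdX+Flush  M[L2]=10
step 21: P1: load  L3  ⟶  IMI  (L3)  txn=∅  M[L3]=30
step 22: P0: store L2 := 94  ⟶  MII  (L2)  txn=BusRdX+Flush  M[L2]=54
step 23: P1: store L1 := 52  ⟶  IMI  (L1)  txn=∅  M[L1]=5
step 24: P0: store L4 := 36  ⟶  MII  (L4)  txn=BusRdX  M[L4]=20
step 25: P0: load  L4  ⟶  MII  (L4)  txn=∅  M[L4]=20
step 26: P0: load  L2  ⟶  MII  (L2)  txn=∅  M[L2]=54
step 27: P0: store L4 := 6  ⟶  MII  (L4)  txn=∅  M[L4]=20
step 28: P1: store L2 := 27  ⟶  IMI  (L2)  txn=BusRdX+Flush  M[L2]=94
step 29: P1: load  L2  ⟶  IMI  (L2)  txn=∅  M[L2]=94
step 30: P2: store L2 := 51  ⟶  IIM  (L2)  txn=BusRdX+Flush  M[L2]=27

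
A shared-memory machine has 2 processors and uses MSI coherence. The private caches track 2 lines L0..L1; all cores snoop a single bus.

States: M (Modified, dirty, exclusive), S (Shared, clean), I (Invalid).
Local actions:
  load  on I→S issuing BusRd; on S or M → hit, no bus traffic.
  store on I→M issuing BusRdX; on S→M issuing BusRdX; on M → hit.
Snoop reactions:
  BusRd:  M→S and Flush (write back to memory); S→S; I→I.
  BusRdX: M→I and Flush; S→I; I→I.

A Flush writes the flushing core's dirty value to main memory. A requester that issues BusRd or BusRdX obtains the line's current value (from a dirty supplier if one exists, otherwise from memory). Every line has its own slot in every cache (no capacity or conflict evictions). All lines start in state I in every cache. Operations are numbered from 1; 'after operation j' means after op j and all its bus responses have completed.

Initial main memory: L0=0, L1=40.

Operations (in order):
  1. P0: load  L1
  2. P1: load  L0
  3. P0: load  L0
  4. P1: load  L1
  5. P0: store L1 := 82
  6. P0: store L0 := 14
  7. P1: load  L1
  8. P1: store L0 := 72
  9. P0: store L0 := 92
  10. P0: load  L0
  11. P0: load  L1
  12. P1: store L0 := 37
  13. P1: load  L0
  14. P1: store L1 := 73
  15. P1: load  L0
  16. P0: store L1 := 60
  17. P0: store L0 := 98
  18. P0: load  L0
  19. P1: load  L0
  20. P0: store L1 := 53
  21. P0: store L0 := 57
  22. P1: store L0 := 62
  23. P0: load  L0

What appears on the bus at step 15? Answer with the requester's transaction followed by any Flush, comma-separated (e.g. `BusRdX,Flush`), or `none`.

1. P0: load  L1  bus=[BusRd]  L1: P0=S P1=I  mem[L1]=40
2. P1: load  L0  bus=[BusRd]  L0: P0=I P1=S  mem[L0]=0
3. P0: load  L0  bus=[BusRd]  L0: P0=S P1=S  mem[L0]=0
4. P1: load  L1  bus=[BusRd]  L1: P0=S P1=S  mem[L1]=40
5. P0: store L1 := 82  bus=[BusRdX]  L1: P0=M P1=I  mem[L1]=40
6. P0: store L0 := 14  bus=[BusRdX]  L0: P0=M P1=I  mem[L0]=0
7. P1: load  L1  bus=[BusRd,Flush]  L1: P0=S P1=S  mem[L1]=82
8. P1: store L0 := 72  bus=[BusRdX,Flush]  L0: P0=I P1=M  mem[L0]=14
9. P0: store L0 := 92  bus=[BusRdX,Flush]  L0: P0=M P1=I  mem[L0]=72
10. P0: load  L0  bus=[-]  L0: P0=M P1=I  mem[L0]=72
11. P0: load  L1  bus=[-]  L1: P0=S P1=S  mem[L1]=82
12. P1: store L0 := 37  bus=[BusRdX,Flush]  L0: P0=I P1=M  mem[L0]=92
13. P1: load  L0  bus=[-]  L0: P0=I P1=M  mem[L0]=92
14. P1: store L1 := 73  bus=[BusRdX]  L1: P0=I P1=M  mem[L1]=82
15. P1: load  L0  bus=[-]  L0: P0=I P1=M  mem[L0]=92
16. P0: store L1 := 60  bus=[BusRdX,Flush]  L1: P0=M P1=I  mem[L1]=73
17. P0: store L0 := 98  bus=[BusRdX,Flush]  L0: P0=M P1=I  mem[L0]=37
18. P0: load  L0  bus=[-]  L0: P0=M P1=I  mem[L0]=37
19. P1: load  L0  bus=[BusRd,Flush]  L0: P0=S P1=S  mem[L0]=98
20. P0: store L1 := 53  bus=[-]  L1: P0=M P1=I  mem[L1]=73
21. P0: store L0 := 57  bus=[BusRdX]  L0: P0=M P1=I  mem[L0]=98
22. P1: store L0 := 62  bus=[BusRdX,Flush]  L0: P0=I P1=M  mem[L0]=57
23. P0: load  L0  bus=[BusRd,Flush]  L0: P0=S P1=S  mem[L0]=62

bus = none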